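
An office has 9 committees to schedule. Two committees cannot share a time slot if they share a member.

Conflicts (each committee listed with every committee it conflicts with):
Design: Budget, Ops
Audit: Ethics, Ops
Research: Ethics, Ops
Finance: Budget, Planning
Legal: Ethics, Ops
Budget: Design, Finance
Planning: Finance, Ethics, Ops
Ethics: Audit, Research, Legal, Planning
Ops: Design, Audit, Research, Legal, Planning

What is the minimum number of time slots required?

The cycle Finance-Planning-Ops-Design-Budget-Finance has odd length 5, so it cannot be 2-colored; at least 3 time slots are needed.
3 time slots suffice: time slot 1 → {Budget, Ethics, Ops}; time slot 2 → {Design, Audit, Research, Legal, Planning}; time slot 3 → {Finance}. No two conflicting committees share a time slot.

3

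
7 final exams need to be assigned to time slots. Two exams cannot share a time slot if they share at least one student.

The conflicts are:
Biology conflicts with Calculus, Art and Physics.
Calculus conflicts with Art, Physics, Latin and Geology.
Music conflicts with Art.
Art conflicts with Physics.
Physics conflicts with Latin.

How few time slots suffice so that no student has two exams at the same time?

Biology, Calculus, Art, Physics are mutually in conflict, so at least 4 time slots are needed.
4 time slots suffice: Biology=4, Calculus=1, Music=1, Art=3, Physics=2, Latin=3, Geology=2. No two conflicting exams share a time slot.

4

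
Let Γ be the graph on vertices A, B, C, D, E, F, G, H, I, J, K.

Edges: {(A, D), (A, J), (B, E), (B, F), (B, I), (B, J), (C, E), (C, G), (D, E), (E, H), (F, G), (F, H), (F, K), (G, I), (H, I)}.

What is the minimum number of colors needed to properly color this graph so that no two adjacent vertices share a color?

3

The cycle B-E-C-G-F-B has odd length 5, so it cannot be 2-colored; at least 3 colors are needed.
One proper 3-coloring: A=green, B=blue, C=green, D=blue, E=red, F=red, G=blue, H=blue, I=red, J=red, K=blue. Each edge has distinct colors on its endpoints.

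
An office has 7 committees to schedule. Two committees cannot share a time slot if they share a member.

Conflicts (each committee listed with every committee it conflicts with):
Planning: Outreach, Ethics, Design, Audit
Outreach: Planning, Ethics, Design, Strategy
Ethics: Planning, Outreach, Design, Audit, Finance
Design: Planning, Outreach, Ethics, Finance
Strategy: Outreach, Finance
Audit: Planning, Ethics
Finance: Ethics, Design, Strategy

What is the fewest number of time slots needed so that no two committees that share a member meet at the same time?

Planning, Outreach, Ethics, Design are mutually in conflict, so at least 4 time slots are needed.
4 time slots suffice: time slot 1 → {Ethics, Strategy}; time slot 2 → {Design, Audit}; time slot 3 → {Planning, Finance}; time slot 4 → {Outreach}. Each listed conflict is separated.

4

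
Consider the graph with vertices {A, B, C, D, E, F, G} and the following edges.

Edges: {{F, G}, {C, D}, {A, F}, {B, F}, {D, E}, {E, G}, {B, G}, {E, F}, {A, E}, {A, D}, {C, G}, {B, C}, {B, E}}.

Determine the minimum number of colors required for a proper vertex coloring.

4

B, E, F, G are mutually adjacent (a clique of size 4), so at least 4 colors are needed.
4 colors suffice: color 1 → {C, E}; color 2 → {B, D}; color 3 → {F}; color 4 → {A, G}. Each edge has distinct colors on its endpoints.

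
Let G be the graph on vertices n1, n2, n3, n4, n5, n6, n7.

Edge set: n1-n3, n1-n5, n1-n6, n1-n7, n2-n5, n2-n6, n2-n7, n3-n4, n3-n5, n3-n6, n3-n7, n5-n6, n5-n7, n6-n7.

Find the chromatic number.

n1, n3, n5, n6, n7 form a clique, so at least 5 colors are needed.
5 colors suffice: n1=5, n2=1, n3=1, n4=2, n5=4, n6=2, n7=3. No two adjacent vertices share a color.

5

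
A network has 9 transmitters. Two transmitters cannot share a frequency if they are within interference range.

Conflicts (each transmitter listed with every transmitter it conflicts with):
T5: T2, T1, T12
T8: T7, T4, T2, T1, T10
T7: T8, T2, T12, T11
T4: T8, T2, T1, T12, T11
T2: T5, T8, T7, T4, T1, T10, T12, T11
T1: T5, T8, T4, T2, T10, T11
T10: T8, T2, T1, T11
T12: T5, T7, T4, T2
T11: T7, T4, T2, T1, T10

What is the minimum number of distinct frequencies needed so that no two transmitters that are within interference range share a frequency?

4

T8, T4, T2, T1 are mutually in conflict, so at least 4 frequencies are needed.
Using 4 frequencies: T5=3, T8=4, T7=2, T4=3, T2=1, T1=2, T10=3, T12=4, T11=4. Each listed conflict is separated.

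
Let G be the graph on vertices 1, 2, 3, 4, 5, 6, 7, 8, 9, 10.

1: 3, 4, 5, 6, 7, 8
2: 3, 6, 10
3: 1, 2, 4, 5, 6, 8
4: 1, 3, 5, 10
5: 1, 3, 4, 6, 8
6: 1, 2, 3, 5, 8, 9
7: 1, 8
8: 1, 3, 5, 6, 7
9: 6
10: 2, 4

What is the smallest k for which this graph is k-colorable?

1, 3, 5, 6, 8 are pairwise adjacent (a clique of size 5), so at least 5 colors are needed.
One proper 5-coloring: 1=a, 2=a, 3=b, 4=c, 5=d, 6=c, 7=b, 8=e, 9=a, 10=b. No two adjacent vertices share a color.

5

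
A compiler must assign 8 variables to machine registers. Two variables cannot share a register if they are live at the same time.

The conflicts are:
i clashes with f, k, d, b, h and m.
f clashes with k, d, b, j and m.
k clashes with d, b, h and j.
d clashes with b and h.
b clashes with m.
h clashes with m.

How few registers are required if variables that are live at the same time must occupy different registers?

i, f, k, d, b pairwise conflict, so at least 5 registers are needed.
Using 5 registers: i=2, f=3, k=1, d=5, b=4, h=3, j=2, m=1. Every pair that conflicts lands in different registers.

5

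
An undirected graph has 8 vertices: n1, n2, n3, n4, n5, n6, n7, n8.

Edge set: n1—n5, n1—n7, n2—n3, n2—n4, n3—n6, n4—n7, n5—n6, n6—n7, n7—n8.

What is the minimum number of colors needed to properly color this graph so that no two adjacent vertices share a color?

3

The cycle n2-n3-n6-n7-n4-n2 has odd length 5, so it cannot be 2-colored; at least 3 colors are needed.
3 colors suffice: n1=blue, n2=green, n3=red, n4=blue, n5=red, n6=blue, n7=red, n8=blue. No two adjacent vertices share a color.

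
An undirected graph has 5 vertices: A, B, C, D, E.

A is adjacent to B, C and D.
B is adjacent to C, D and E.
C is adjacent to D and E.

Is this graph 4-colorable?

The chromatic number is 4. A, B, C, D are pairwise adjacent (a clique of size 4), so at least 4 colors are needed.
4 colors suffice: color 1 → {C}; color 2 → {B}; color 3 → {D, E}; color 4 → {A}.
That is already a proper 4-coloring.

Yes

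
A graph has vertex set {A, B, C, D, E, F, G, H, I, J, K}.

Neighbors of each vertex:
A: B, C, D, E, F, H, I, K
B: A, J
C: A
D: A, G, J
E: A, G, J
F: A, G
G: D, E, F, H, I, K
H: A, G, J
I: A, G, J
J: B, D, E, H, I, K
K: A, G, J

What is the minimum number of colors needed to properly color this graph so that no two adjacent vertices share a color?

A and E are adjacent, so at least 2 colors are needed.
A valid assignment using 2 colors: A=1, B=2, C=2, D=2, E=2, F=2, G=1, H=2, I=2, J=1, K=2. Each edge has distinct colors on its endpoints.

2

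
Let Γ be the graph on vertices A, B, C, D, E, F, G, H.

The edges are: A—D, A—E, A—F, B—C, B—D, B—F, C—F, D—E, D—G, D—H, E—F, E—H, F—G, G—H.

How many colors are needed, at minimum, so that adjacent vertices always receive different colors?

A, D, E form a triangle, so at least 3 colors are needed.
3 colors suffice: color 1 → {D, F}; color 2 → {B, E, G}; color 3 → {A, C, H}. Every edge joins two different colors.

3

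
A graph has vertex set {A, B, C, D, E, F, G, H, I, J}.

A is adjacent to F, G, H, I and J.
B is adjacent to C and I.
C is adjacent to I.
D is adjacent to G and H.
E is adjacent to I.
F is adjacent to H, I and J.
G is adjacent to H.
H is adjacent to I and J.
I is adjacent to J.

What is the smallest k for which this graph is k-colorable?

5

A, F, H, I, J are pairwise adjacent (a clique of size 5), so at least 5 colors are needed.
A valid assignment using 5 colors: A=3, B=3, C=2, D=3, E=2, F=5, G=1, H=2, I=1, J=4. No two adjacent vertices share a color.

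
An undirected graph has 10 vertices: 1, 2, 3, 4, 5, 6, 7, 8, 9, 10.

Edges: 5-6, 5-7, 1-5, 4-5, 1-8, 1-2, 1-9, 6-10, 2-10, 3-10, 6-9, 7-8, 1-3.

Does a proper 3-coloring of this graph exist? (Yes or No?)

The chromatic number is 3. The cycle 10-6-5-1-3-10 has odd length 5, so it cannot be 2-colored; at least 3 colors are needed.
3 colors suffice: 1=a, 2=b, 3=b, 4=a, 5=b, 6=c, 7=a, 8=b, 9=b, 10=a.
That is already a proper 3-coloring.

Yes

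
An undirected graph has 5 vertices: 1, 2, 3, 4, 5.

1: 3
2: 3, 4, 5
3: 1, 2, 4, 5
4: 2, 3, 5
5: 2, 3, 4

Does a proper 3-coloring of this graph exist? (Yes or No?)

No

2, 3, 4, 5 are mutually adjacent (a clique of size 4), so at least 4 colors are needed.
So 3 colors are not enough.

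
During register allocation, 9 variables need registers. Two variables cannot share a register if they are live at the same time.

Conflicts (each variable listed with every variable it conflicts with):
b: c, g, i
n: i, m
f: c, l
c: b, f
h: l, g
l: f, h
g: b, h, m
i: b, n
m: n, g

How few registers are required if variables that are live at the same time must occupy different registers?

3

The cycle i-b-g-m-n-i has odd length 5, so it cannot be 2-colored; at least 3 registers are needed.
3 registers suffice: register 1 → {n, c, l, g}; register 2 → {b, f, h, m}; register 3 → {i}. Every pair that conflicts lands in different registers.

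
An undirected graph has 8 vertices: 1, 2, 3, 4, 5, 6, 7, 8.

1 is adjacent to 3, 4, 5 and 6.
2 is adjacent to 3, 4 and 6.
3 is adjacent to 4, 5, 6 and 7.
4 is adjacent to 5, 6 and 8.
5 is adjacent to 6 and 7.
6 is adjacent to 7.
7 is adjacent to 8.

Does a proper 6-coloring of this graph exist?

The chromatic number is 5. 1, 3, 4, 5, 6 are mutually adjacent (a clique of size 5), so at least 5 colors are needed.
5 colors suffice: 1=purple, 2=yellow, 3=blue, 4=red, 5=yellow, 6=green, 7=red, 8=blue.
Since 6 ≥ 5, a proper 6-coloring certainly exists.

Yes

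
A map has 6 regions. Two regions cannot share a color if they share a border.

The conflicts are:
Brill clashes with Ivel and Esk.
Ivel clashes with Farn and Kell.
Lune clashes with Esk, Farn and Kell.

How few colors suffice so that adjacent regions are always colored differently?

The cycle Farn-Lune-Esk-Brill-Ivel-Farn has odd length 5, so it cannot be 2-colored; at least 3 colors are needed.
A valid assignment using 3 colors: Brill=3, Ivel=1, Lune=1, Esk=2, Farn=2, Kell=2. Each listed conflict is separated.

3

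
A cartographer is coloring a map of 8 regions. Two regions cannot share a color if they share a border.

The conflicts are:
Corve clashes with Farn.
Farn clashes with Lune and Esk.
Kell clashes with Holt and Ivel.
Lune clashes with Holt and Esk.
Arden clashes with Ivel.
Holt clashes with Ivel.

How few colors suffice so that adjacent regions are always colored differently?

3

Farn, Lune, Esk pairwise conflict, so at least 3 colors are needed.
A valid assignment using 3 colors: Corve=2, Farn=1, Kell=2, Lune=2, Arden=2, Holt=3, Ivel=1, Esk=3. Each listed conflict is separated.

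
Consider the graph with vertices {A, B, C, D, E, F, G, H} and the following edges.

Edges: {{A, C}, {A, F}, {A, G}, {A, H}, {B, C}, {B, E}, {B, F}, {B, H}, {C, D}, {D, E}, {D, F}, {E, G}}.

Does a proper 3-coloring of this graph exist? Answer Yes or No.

Yes

The chromatic number is 3. The cycle G-E-D-C-A-G has odd length 5, so it cannot be 2-colored; at least 3 colors are needed.
3 colors suffice: A=red, B=red, C=blue, D=red, E=blue, F=blue, G=green, H=blue.
That is already a proper 3-coloring.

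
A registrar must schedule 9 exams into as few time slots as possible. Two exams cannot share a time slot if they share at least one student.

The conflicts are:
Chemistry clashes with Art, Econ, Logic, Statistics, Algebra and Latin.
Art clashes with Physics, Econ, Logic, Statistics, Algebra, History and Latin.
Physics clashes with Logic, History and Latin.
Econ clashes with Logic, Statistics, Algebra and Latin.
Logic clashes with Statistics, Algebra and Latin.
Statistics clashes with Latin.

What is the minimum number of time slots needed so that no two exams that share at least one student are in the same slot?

6

Chemistry, Art, Econ, Logic, Statistics, Latin pairwise conflict, so at least 6 time slots are needed.
6 time slots suffice: time slot 1 → {Art}; time slot 2 → {Logic, History}; time slot 3 → {Physics, Econ}; time slot 4 → {Chemistry}; time slot 5 → {Algebra, Latin}; time slot 6 → {Statistics}. Each listed conflict is separated.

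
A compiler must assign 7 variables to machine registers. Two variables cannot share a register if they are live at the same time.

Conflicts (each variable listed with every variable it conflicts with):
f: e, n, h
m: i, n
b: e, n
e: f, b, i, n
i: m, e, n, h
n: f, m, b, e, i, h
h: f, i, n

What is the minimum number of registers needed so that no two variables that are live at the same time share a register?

3

m, i, n pairwise conflict, so at least 3 registers are needed.
3 registers suffice: f=2, m=3, b=2, e=3, i=2, n=1, h=3. Every pair that conflicts lands in different registers.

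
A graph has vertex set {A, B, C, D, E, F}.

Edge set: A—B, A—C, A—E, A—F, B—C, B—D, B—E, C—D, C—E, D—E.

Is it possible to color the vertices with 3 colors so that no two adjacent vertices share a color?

No

A, B, C, E are mutually adjacent (a clique of size 4), so at least 4 colors are needed.
So 3 colors are not enough.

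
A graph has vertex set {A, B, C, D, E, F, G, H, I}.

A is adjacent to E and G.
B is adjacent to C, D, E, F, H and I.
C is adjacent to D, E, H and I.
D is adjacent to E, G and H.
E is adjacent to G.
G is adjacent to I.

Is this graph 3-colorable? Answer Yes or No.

No

B, C, D, E form a clique, so at least 4 colors are needed.
So 3 colors are not enough.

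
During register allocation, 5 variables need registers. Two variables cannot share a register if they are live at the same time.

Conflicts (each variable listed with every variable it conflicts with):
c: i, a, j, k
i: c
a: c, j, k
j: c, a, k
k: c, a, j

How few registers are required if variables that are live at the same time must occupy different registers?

c, a, j, k are mutually in conflict, so at least 4 registers are needed.
4 registers suffice: register 1 → {c}; register 2 → {i, a}; register 3 → {k}; register 4 → {j}. No two conflicting variables share a register.

4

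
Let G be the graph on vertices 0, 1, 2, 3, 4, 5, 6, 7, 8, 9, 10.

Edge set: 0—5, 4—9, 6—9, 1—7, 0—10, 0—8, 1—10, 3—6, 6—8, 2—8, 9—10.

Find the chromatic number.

The cycle 9-10-0-8-6-9 has odd length 5, so it cannot be 2-colored; at least 3 colors are needed.
3 colors suffice: color a → {3, 4, 5, 7, 8, 10}; color b → {0, 1, 2, 9}; color c → {6}. Every edge joins two different colors.

3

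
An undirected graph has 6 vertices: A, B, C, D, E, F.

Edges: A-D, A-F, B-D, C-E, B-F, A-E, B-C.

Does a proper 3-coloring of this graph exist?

The chromatic number is 3. The cycle C-E-A-F-B-C has odd length 5, so it cannot be 2-colored; at least 3 colors are needed.
One proper 3-coloring: A=1, B=1, C=3, D=2, E=2, F=2.
That is already a proper 3-coloring.

Yes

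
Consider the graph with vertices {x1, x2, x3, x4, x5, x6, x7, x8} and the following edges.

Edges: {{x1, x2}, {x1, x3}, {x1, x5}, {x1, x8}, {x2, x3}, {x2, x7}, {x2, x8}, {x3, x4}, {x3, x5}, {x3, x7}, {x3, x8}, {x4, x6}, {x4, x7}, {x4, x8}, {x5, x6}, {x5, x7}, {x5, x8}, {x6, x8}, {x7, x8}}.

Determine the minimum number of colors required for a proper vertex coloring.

4

x2, x3, x7, x8 form a clique, so at least 4 colors are needed.
4 colors suffice: color 1 → {x8}; color 2 → {x3, x6}; color 3 → {x1, x7}; color 4 → {x2, x4, x5}. Every edge joins two different colors.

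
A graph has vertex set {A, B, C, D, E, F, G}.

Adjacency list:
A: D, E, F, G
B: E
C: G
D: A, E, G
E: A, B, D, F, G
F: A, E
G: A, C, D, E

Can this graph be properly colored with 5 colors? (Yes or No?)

The chromatic number is 4. A, D, E, G are pairwise adjacent (a clique of size 4), so at least 4 colors are needed.
One proper 4-coloring: A=3, B=2, C=1, D=4, E=1, F=2, G=2.
Since 5 ≥ 4, a proper 5-coloring certainly exists.

Yes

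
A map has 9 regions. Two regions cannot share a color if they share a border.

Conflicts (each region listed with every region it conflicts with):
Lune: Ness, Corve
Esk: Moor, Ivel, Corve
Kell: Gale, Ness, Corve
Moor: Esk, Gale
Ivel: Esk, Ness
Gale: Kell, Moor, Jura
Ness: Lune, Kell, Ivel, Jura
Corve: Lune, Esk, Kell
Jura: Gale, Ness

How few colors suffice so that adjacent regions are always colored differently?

The cycle Corve-Kell-Gale-Moor-Esk-Corve has odd length 5, so it cannot be 2-colored; at least 3 colors are needed.
3 colors suffice: color 1 → {Gale, Ness, Corve}; color 2 → {Lune, Esk, Kell, Jura}; color 3 → {Moor, Ivel}. Each listed conflict is separated.

3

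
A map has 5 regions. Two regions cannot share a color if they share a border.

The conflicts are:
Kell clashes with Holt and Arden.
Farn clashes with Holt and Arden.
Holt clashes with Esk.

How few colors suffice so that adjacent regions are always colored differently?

Kell and Arden conflict, so at least 2 colors are needed.
One proper 2-coloring: Kell=2, Farn=2, Holt=1, Esk=2, Arden=1. Each listed conflict is separated.

2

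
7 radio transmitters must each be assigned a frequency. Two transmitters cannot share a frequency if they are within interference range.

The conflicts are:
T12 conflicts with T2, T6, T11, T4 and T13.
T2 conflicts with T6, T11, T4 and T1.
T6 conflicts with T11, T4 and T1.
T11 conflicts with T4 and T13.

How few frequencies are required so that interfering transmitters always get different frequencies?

5

T12, T2, T6, T11, T4 are mutually in conflict, so at least 5 frequencies are needed.
5 frequencies suffice: frequency 1 → {T6, T13}; frequency 2 → {T12, T1}; frequency 3 → {T11}; frequency 4 → {T2}; frequency 5 → {T4}. Each listed conflict is separated.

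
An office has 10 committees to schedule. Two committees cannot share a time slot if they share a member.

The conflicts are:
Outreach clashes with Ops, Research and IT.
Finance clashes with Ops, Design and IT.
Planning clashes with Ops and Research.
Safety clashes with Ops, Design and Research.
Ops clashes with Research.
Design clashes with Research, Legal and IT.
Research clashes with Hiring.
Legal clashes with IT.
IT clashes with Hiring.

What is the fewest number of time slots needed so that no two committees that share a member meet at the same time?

Outreach, Ops, Research pairwise conflict, so at least 3 time slots are needed.
3 time slots suffice: Outreach=3, Finance=3, Planning=3, Safety=3, Ops=2, Design=2, Research=1, Legal=3, IT=1, Hiring=2. No two conflicting committees share a time slot.

3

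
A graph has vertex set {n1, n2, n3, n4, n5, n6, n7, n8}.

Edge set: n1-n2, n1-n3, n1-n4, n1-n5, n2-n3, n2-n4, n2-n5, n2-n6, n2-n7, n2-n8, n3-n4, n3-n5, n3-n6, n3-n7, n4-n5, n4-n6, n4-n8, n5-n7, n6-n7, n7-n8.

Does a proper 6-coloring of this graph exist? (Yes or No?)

The chromatic number is 5. n1, n2, n3, n4, n5 are pairwise adjacent (a clique of size 5), so at least 5 colors are needed.
5 colors suffice: n1=5, n2=1, n3=3, n4=2, n5=4, n6=4, n7=2, n8=3.
Since 6 ≥ 5, a proper 6-coloring certainly exists.

Yes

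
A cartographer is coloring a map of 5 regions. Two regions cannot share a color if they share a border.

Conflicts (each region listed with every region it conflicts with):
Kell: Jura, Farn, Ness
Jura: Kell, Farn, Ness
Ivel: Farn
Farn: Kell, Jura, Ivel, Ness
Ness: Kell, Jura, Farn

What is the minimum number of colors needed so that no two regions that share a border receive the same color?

Kell, Jura, Farn, Ness pairwise conflict, so at least 4 colors are needed.
4 colors suffice: color 1 → {Farn}; color 2 → {Jura, Ivel}; color 3 → {Ness}; color 4 → {Kell}. Each listed conflict is separated.

4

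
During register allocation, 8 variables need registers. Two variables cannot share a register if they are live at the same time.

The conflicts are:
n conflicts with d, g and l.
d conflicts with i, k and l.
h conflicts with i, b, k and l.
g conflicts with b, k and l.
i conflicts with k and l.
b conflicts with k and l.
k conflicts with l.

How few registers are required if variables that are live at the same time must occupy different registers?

d, i, k, l all conflict with each other, so at least 4 registers are needed.
4 registers suffice: register 1 → {l}; register 2 → {n, k}; register 3 → {d, h, g}; register 4 → {i, b}. No two conflicting variables share a register.

4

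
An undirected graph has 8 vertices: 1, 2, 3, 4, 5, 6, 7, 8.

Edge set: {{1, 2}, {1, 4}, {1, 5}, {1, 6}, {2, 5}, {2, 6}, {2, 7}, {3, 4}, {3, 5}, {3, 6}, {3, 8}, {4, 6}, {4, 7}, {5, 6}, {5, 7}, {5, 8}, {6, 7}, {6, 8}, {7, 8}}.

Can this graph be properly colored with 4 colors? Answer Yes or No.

Yes

The chromatic number is 4. 5, 6, 7, 8 are pairwise adjacent (a clique of size 4), so at least 4 colors are needed.
4 colors suffice: 1=green, 2=yellow, 3=green, 4=blue, 5=blue, 6=red, 7=green, 8=yellow.
That is already a proper 4-coloring.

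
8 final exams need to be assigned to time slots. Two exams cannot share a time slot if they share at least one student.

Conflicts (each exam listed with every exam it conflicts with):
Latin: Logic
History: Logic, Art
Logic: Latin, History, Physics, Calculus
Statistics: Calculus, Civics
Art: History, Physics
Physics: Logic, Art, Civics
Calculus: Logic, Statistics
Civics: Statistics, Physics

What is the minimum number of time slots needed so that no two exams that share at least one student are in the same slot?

3

The cycle Physics-Civics-Statistics-Calculus-Logic-Physics has odd length 5, so it cannot be 2-colored; at least 3 time slots are needed.
A valid assignment using 3 time slots: Latin=2, History=2, Logic=1, Statistics=1, Art=1, Physics=2, Calculus=2, Civics=3. No two conflicting exams share a time slot.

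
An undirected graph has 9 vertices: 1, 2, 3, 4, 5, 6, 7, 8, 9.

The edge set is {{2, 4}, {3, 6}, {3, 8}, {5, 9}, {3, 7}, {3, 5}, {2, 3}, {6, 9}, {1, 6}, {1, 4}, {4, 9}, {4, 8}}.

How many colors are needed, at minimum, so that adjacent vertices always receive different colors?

3

The cycle 4-2-3-6-1-4 has odd length 5, so it cannot be 2-colored; at least 3 colors are needed.
3 colors suffice: 1=blue, 2=blue, 3=red, 4=red, 5=green, 6=green, 7=blue, 8=blue, 9=blue. Every edge joins two different colors.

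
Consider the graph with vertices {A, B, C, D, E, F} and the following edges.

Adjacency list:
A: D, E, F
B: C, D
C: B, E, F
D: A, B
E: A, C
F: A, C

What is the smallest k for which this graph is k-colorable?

3

The cycle D-A-F-C-B-D has odd length 5, so it cannot be 2-colored; at least 3 colors are needed.
3 colors suffice: A=1, B=2, C=1, D=3, E=2, F=2. Every edge joins two different colors.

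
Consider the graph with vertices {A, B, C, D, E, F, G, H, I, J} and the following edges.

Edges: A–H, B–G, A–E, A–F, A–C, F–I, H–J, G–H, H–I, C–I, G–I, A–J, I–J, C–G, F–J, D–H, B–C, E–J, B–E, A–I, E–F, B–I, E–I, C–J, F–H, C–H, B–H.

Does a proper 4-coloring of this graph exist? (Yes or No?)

A, F, H, I, J are mutually adjacent (a clique of size 5), so at least 5 colors are needed.
So 4 colors are not enough.

No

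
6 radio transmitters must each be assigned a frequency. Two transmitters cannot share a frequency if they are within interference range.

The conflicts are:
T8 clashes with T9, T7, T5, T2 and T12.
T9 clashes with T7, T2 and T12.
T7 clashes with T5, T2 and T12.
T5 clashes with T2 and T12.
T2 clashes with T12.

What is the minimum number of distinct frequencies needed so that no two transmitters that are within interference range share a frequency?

T8, T7, T5, T2, T12 are mutually in conflict, so at least 5 frequencies are needed.
Using 5 frequencies: T8=2, T9=5, T7=1, T5=5, T2=3, T12=4. No two conflicting transmitters share a frequency.

5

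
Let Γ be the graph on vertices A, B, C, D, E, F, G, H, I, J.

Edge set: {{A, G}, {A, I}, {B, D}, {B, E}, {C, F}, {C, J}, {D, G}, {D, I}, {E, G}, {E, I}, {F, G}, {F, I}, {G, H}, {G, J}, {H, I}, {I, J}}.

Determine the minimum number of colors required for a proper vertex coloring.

2

E and G are adjacent, so at least 2 colors are needed.
A valid assignment using 2 colors: A=2, B=1, C=1, D=2, E=2, F=2, G=1, H=2, I=1, J=2. No two adjacent vertices share a color.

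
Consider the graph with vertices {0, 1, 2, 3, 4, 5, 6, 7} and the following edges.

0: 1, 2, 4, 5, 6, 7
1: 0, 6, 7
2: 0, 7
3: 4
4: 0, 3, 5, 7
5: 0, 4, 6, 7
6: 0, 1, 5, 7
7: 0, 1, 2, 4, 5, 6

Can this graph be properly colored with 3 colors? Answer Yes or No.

No

0, 1, 6, 7 are pairwise adjacent (a clique of size 4), so at least 4 colors are needed.
So 3 colors are not enough.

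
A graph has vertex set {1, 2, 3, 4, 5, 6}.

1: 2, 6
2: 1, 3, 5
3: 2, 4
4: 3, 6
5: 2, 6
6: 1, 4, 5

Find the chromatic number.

3

The cycle 6-1-2-3-4-6 has odd length 5, so it cannot be 2-colored; at least 3 colors are needed.
3 colors suffice: color a → {2, 6}; color b → {1, 4, 5}; color c → {3}. Each edge has distinct colors on its endpoints.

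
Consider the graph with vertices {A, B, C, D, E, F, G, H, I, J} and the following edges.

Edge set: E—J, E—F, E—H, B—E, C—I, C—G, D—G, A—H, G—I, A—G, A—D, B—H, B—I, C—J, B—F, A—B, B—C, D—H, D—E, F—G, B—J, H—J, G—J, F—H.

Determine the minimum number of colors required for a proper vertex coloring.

B, E, F, H are pairwise adjacent (a clique of size 4), so at least 4 colors are needed.
A valid assignment using 4 colors: A=green, B=red, C=blue, D=yellow, E=green, F=yellow, G=red, H=blue, I=green, J=yellow. Every edge joins two different colors.

4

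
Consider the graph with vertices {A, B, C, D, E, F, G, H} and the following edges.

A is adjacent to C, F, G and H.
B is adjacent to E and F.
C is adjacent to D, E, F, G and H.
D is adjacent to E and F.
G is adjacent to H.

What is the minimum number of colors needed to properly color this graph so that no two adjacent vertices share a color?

4

A, C, G, H are mutually adjacent (a clique of size 4), so at least 4 colors are needed.
A valid assignment using 4 colors: A=2, B=1, C=1, D=2, E=3, F=3, G=4, H=3. Every edge joins two different colors.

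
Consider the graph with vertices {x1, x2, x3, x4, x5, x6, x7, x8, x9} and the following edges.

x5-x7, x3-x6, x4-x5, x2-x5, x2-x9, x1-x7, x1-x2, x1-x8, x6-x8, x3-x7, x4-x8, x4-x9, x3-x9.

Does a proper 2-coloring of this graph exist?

The cycle x8-x6-x3-x7-x1-x8 has odd length 5, so it cannot be 2-colored; at least 3 colors are needed.
So 2 colors are not enough.

No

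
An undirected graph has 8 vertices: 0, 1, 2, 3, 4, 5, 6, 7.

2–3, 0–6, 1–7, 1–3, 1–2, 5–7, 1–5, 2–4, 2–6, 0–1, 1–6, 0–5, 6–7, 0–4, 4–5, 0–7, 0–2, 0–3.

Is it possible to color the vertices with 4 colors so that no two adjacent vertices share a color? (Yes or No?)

Yes

The chromatic number is 4. 0, 1, 2, 3 form a clique, so at least 4 colors are needed.
4 colors suffice: color red → {0}; color blue → {1, 4}; color green → {2, 7}; color yellow → {3, 5, 6}.
That is already a proper 4-coloring.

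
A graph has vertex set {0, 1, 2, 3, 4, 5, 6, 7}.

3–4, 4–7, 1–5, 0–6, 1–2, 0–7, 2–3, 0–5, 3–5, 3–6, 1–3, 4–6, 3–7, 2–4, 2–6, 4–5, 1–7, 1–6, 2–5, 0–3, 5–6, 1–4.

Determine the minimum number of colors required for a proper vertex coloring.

6

1, 2, 3, 4, 5, 6 form a clique, so at least 6 colors are needed.
6 colors suffice: color a → {3}; color b → {0, 4}; color c → {5, 7}; color d → {6}; color e → {1}; color f → {2}. Every edge joins two different colors.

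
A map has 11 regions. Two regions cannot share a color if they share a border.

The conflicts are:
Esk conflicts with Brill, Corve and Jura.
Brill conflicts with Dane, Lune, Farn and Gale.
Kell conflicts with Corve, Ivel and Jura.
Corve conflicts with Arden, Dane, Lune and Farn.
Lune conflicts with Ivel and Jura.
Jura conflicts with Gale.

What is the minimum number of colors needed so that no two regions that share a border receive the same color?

Esk and Brill conflict, so at least 2 colors are needed.
2 colors suffice: color 1 → {Brill, Corve, Ivel, Jura}; color 2 → {Esk, Kell, Arden, Dane, Lune, Farn, Gale}. No two conflicting regions share a color.

2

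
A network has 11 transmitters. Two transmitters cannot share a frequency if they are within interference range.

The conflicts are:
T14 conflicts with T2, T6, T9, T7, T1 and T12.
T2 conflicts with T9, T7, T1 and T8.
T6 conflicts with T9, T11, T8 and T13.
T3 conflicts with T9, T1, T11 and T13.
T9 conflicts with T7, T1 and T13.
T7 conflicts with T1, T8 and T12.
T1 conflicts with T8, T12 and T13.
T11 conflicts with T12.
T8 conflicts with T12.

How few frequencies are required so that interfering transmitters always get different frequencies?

5

T14, T2, T9, T7, T1 are mutually in conflict, so at least 5 frequencies are needed.
5 frequencies suffice: T14=4, T2=5, T6=1, T3=4, T9=2, T7=3, T1=1, T11=2, T8=2, T12=5, T13=3. No two conflicting transmitters share a frequency.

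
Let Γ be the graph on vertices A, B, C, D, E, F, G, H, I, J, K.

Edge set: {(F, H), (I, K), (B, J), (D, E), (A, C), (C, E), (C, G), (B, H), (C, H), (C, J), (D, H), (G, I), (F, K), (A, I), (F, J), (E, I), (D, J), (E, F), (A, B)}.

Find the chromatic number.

2

C and J are adjacent, so at least 2 colors are needed.
2 colors suffice: color red → {B, C, D, F, I}; color blue → {A, E, G, H, J, K}. No two adjacent vertices share a color.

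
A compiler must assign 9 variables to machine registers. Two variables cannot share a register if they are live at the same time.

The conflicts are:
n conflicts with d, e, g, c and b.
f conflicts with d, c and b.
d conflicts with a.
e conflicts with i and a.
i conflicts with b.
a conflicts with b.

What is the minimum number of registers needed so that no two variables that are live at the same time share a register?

e and a conflict, so at least 2 registers are needed.
2 registers suffice: register 1 → {n, f, i, a}; register 2 → {d, e, g, c, b}. Every pair that conflicts lands in different registers.

2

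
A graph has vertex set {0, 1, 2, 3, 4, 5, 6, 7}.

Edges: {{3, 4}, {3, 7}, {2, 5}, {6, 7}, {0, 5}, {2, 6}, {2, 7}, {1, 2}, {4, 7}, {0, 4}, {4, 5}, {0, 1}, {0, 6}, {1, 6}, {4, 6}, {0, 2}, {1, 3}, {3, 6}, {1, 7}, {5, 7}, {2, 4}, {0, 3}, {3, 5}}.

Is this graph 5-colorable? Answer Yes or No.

The chromatic number is 4. 2, 4, 5, 7 form a clique, so at least 4 colors are needed.
A valid assignment using 4 colors: 0=c, 1=b, 2=a, 3=a, 4=b, 5=d, 6=d, 7=c.
Since 5 ≥ 4, a proper 5-coloring certainly exists.

Yes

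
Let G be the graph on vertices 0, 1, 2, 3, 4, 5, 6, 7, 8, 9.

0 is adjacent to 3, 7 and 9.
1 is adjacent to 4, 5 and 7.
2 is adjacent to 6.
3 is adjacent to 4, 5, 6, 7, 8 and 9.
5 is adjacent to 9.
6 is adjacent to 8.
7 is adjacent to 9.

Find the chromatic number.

4

0, 3, 7, 9 are pairwise adjacent (a clique of size 4), so at least 4 colors are needed.
A valid assignment using 4 colors: 0=d, 1=a, 2=a, 3=a, 4=b, 5=c, 6=b, 7=c, 8=c, 9=b. Each edge has distinct colors on its endpoints.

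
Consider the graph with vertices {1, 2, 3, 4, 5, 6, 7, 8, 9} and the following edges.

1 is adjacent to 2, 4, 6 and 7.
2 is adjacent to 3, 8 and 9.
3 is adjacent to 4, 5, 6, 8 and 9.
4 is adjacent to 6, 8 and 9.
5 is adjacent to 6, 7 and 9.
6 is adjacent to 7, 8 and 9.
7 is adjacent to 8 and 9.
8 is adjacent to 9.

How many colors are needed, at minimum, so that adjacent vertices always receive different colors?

3, 4, 6, 8, 9 form a clique, so at least 5 colors are needed.
5 colors suffice: color a → {2, 6}; color b → {1, 9}; color c → {5, 8}; color d → {3, 7}; color e → {4}. Each edge has distinct colors on its endpoints.

5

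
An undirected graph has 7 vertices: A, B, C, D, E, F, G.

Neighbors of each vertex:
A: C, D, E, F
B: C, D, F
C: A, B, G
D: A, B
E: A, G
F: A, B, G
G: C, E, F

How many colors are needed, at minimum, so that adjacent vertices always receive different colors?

B and D are adjacent, so at least 2 colors are needed.
2 colors suffice: color 1 → {A, B, G}; color 2 → {C, D, E, F}. Every edge joins two different colors.

2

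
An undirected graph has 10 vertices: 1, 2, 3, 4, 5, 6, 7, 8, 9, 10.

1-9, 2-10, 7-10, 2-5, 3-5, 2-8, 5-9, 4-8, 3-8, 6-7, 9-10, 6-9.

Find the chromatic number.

2

6 and 9 are adjacent, so at least 2 colors are needed.
2 colors suffice: color red → {2, 3, 4, 7, 9}; color blue → {1, 5, 6, 8, 10}. Every edge joins two different colors.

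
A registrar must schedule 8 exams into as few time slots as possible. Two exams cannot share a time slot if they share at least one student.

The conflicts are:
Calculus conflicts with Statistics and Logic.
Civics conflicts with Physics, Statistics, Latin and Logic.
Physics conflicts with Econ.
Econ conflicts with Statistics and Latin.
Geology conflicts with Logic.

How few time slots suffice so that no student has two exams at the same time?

2

Civics and Statistics conflict, so at least 2 time slots are needed.
2 time slots suffice: time slot 1 → {Calculus, Civics, Econ, Geology}; time slot 2 → {Physics, Statistics, Latin, Logic}. No two conflicting exams share a time slot.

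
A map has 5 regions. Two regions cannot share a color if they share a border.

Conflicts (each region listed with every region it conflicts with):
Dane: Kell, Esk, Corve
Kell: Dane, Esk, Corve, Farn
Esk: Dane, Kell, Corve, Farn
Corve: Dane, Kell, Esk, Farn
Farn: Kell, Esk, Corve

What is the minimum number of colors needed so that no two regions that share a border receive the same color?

Kell, Esk, Corve, Farn all conflict with each other, so at least 4 colors are needed.
4 colors suffice: Dane=4, Kell=3, Esk=1, Corve=2, Farn=4. Every pair that conflicts lands in different colors.

4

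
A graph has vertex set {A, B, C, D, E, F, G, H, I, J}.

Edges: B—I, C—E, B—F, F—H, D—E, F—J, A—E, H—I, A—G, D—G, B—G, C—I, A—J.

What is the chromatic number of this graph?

3

The cycle A-J-F-B-G-A has odd length 5, so it cannot be 2-colored; at least 3 colors are needed.
3 colors suffice: color red → {E, F, G, I}; color blue → {A, B, C, D, H}; color green → {J}. No two adjacent vertices share a color.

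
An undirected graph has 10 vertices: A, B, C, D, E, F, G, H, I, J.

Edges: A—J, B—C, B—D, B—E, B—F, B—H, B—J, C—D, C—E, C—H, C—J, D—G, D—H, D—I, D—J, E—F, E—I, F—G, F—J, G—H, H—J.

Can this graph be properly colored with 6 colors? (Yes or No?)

Yes

The chromatic number is 5. B, C, D, H, J are pairwise adjacent (a clique of size 5), so at least 5 colors are needed.
A valid assignment using 5 colors: A=blue, B=blue, C=purple, D=green, E=red, F=green, G=red, H=yellow, I=blue, J=red.
Since 6 ≥ 5, a proper 6-coloring certainly exists.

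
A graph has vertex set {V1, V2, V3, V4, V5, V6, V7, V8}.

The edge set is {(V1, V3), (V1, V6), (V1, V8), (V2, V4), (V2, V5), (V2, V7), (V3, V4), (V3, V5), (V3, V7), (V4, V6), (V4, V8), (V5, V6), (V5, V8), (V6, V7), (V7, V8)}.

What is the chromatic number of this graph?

2

V3 and V4 are adjacent, so at least 2 colors are needed.
2 colors suffice: V1=2, V2=1, V3=1, V4=2, V5=2, V6=1, V7=2, V8=1. Each edge has distinct colors on its endpoints.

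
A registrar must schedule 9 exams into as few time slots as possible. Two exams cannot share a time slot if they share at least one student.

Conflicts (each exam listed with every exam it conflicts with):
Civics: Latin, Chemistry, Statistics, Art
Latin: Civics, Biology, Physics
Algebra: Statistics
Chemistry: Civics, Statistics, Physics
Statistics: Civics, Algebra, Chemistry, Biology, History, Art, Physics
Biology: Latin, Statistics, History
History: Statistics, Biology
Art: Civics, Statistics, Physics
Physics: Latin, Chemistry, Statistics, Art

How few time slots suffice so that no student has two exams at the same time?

Civics, Chemistry, Statistics are mutually in conflict, so at least 3 time slots are needed.
3 time slots suffice: time slot 1 → {Latin, Statistics}; time slot 2 → {Civics, Algebra, Biology, Physics}; time slot 3 → {Chemistry, History, Art}. Every pair that conflicts lands in different time slots.

3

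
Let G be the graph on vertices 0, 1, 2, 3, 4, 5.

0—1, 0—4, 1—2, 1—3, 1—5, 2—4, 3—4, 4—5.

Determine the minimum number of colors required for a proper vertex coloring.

2

1 and 3 are adjacent, so at least 2 colors are needed.
2 colors suffice: 0=blue, 1=red, 2=blue, 3=blue, 4=red, 5=blue. No two adjacent vertices share a color.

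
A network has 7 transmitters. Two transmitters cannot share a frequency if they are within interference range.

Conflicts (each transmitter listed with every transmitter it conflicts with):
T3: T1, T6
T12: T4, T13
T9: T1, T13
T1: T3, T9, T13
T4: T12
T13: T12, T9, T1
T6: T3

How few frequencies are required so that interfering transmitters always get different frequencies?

3

T9, T1, T13 are mutually in conflict, so at least 3 frequencies are needed.
3 frequencies suffice: T3=2, T12=1, T9=3, T1=1, T4=2, T13=2, T6=1. Each listed conflict is separated.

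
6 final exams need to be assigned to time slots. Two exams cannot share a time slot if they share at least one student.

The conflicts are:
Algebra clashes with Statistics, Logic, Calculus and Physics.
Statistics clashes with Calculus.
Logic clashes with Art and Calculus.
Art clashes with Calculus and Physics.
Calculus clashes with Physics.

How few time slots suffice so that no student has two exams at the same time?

Algebra, Calculus, Physics are mutually in conflict, so at least 3 time slots are needed.
A valid assignment using 3 time slots: Algebra=2, Statistics=3, Logic=3, Art=2, Calculus=1, Physics=3. No two conflicting exams share a time slot.

3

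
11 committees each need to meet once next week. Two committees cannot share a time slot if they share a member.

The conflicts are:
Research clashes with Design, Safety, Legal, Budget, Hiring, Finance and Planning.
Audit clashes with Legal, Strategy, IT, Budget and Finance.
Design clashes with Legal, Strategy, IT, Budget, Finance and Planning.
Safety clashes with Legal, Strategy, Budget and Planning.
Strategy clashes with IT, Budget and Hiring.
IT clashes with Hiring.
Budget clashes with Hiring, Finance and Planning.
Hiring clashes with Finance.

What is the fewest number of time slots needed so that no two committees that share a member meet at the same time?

4

Research, Design, Budget, Planning pairwise conflict, so at least 4 time slots are needed.
4 time slots suffice: time slot 1 → {Legal, IT, Budget}; time slot 2 → {Research, Strategy}; time slot 3 → {Audit, Design, Safety, Hiring}; time slot 4 → {Finance, Planning}. Every pair that conflicts lands in different time slots.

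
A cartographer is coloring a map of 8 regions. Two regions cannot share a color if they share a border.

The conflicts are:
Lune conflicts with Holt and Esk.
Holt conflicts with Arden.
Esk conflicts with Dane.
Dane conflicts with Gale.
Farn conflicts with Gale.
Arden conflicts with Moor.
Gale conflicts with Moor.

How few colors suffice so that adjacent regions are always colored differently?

The cycle Lune-Esk-Dane-Gale-Moor-Arden-Holt-Lune has odd length 7, so it cannot be 2-colored; at least 3 colors are needed.
3 colors suffice: color 1 → {Esk, Arden, Gale}; color 2 → {Holt, Dane, Farn, Moor}; color 3 → {Lune}. No two conflicting regions share a color.

3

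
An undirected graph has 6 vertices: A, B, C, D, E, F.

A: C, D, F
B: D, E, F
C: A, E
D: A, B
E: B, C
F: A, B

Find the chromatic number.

3

The cycle C-A-D-B-E-C has odd length 5, so it cannot be 2-colored; at least 3 colors are needed.
One proper 3-coloring: A=1, B=1, C=3, D=2, E=2, F=2. Each edge has distinct colors on its endpoints.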